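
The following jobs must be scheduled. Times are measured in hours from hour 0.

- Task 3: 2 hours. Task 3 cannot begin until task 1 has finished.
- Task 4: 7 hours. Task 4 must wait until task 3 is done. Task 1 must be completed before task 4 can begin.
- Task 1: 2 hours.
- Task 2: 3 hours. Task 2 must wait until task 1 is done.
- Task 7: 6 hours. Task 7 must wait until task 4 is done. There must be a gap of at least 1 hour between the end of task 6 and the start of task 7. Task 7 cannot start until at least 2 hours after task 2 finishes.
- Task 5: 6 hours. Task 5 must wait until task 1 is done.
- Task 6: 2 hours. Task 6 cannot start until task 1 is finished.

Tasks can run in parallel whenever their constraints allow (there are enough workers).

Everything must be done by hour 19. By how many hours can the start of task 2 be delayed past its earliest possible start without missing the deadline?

Task 1 can start immediately at hour 0; it finishes at hour 2.
After task 1 (finishes hour 2), task 2 can start at hour 2 and finishes at hour 5.

Working backward from the deadline:
Task 7 must finish by hour 19; it takes 6 hours, so it must start by 19 − 6 = hour 13.
Since task 7 (must start by hour 13, minus 2-hour gap → hour 11) depends on it, task 2 must finish by hour 11. Backing off its 3-hour duration gives a latest start of hour 8.
So task 2 can start as early as hour 2 and as late as hour 8, giving 8 − 2 = 6 hours of slack.

6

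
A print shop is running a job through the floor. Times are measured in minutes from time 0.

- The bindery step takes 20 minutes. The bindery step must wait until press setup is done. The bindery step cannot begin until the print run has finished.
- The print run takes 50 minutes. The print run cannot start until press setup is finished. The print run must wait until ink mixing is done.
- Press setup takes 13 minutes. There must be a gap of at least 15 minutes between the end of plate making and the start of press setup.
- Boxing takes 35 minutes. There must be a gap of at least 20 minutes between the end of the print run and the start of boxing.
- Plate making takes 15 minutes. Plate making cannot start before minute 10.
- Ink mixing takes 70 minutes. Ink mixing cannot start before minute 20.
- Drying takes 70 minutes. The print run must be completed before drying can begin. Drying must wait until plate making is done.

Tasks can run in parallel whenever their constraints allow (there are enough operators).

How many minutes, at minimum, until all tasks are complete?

210

After its own release at minute 20, ink mixing can start at minute 20 and finishes at minute 90.
Plate making waits on its own release at minute 10, so it starts at minute 10 and finishes at 10 + 15 = minute 25.
Press setup waits on plate making (finishes minute 25, plus 15-minute gap → minute 40), so it starts at minute 40 and finishes at 40 + 13 = minute 53.
For the print run: press setup (finishes minute 53); ink mixing (finishes minute 90). Taking the maximum gives a start of minute 90, and it finishes at 90 + 50 = minute 140.
Boxing waits on the print run (finishes minute 140, plus 20-minute gap → minute 160), so it starts at minute 160 and finishes at 160 + 35 = minute 195.
The bindery step needs all of press setup (finishes minute 53); the print run (finishes minute 140). That puts its earliest start at minute 140; it finishes at 140 + 20 = minute 160.
Drying needs all of the print run (finishes minute 140); plate making (finishes minute 25). That puts its earliest start at minute 140; it finishes at 140 + 70 = minute 210.
All tasks are finished once the last one completes. Finish times: Plate making at 25, Ink mixing at 90, Press setup at 53, The print run at 140, Drying at 210, The bindery step at 160, Boxing at 195. The latest is minute 210.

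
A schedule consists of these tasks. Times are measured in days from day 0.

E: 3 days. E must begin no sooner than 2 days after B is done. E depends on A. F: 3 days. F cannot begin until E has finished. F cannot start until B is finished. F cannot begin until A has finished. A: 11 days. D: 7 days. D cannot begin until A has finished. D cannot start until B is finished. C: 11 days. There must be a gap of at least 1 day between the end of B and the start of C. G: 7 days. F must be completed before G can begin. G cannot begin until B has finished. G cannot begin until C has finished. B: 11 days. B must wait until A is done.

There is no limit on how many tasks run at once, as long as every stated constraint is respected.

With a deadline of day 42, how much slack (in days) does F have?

5

A can start immediately at day 0; it finishes at day 11.
After A (finishes day 11), B can start at day 11 and finishes at day 22.
E needs all of B (finishes day 22, plus 2-day gap → day 24); A (finishes day 11). That puts its earliest start at day 24; it finishes at 24 + 3 = day 27.
F needs all of E (finishes day 27); B (finishes day 22); A (finishes day 11). That puts its earliest start at day 27; it finishes at 27 + 3 = day 30.

Working backward from the deadline:
G has no dependents, so it just needs to finish by day 42. Starting by 42 − 7 = day 35 achieves that.
F feeds into G (must start by day 35); so F must finish by day 35 and therefore start by day 32.
So F can start as early as day 27 and as late as day 32, giving 32 − 27 = 5 days of slack.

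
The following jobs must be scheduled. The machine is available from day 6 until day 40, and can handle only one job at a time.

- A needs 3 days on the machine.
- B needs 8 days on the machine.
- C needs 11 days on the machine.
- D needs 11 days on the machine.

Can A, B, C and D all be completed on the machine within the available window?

Yes

The machine window is 40 − 6 = 34 days.
Running back to back, the jobs need 3 + 8 + 11 + 11 = 33 days on the machine.
Since 33 ≤ 34, they fit within the window.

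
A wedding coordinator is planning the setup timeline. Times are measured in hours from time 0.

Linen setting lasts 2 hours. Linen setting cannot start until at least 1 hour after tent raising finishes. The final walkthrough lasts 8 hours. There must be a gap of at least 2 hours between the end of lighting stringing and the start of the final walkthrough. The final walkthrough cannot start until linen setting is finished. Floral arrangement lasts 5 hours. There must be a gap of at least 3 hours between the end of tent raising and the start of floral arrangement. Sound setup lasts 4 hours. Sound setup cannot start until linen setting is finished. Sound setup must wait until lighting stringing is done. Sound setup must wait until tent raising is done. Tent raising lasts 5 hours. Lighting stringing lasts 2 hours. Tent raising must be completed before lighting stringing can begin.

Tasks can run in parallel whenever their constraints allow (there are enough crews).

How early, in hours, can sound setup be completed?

12

Tent raising can start immediately at hour 0; it finishes at hour 5.
After tent raising (finishes hour 5), lighting stringing can start at hour 5 and finishes at hour 7.
Linen setting waits on tent raising (finishes hour 5, plus 1-hour gap → hour 6), so it starts at hour 6 and finishes at 6 + 2 = hour 8.
Sound setup has to wait for linen setting (finishes hour 8); lighting stringing (finishes hour 7); tent raising (finishes hour 5). The latest of these is hour 8, so sound setup runs hour 8 to 8 + 4 = hour 12.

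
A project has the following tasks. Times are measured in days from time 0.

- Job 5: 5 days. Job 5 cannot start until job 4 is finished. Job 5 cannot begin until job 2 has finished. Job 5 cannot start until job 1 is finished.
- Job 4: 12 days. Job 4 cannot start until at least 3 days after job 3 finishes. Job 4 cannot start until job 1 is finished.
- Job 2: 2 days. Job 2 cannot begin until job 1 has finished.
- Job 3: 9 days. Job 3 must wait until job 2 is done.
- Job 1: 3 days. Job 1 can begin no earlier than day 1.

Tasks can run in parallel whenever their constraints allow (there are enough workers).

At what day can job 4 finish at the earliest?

30

Job 1 waits on its own release at day 1, so it starts at day 1 and finishes at 1 + 3 = day 4.
Job 2 cannot begin until job 1 (finishes day 4). It runs from day 4 to 4 + 2 = day 6.
Job 3 waits on job 2 (finishes day 6), so it starts at day 6 and finishes at 6 + 9 = day 15.
For job 4: job 3 (finishes day 15, plus 3-day gap → day 18); job 1 (finishes day 4). Taking the maximum gives a start of day 18, and it finishes at 18 + 12 = day 30.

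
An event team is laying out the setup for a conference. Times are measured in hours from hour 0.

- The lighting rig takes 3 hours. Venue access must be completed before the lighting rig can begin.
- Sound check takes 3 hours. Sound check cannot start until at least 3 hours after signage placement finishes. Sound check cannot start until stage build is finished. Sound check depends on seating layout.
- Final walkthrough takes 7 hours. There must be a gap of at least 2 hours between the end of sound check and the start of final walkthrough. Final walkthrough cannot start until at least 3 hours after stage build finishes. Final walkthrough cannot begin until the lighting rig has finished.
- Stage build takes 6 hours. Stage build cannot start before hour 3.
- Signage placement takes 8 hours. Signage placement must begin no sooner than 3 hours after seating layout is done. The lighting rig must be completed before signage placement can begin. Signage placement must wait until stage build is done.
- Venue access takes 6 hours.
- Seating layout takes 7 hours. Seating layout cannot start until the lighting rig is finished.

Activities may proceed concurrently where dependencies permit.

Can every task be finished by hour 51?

Yes

Stage build cannot begin until its own release at hour 3. It runs from hour 3 to 3 + 6 = hour 9.
Venue access can start immediately at hour 0; it finishes at hour 6.
The lighting rig waits on venue access (finishes hour 6), so it starts at hour 6 and finishes at 6 + 3 = hour 9.
Seating layout waits on the lighting rig (finishes hour 9), so it starts at hour 9 and finishes at 9 + 7 = hour 16.
Signage placement needs all of seating layout (finishes hour 16, plus 3-hour gap → hour 19); the lighting rig (finishes hour 9); stage build (finishes hour 9). That puts its earliest start at hour 19; it finishes at 19 + 8 = hour 27.
Sound check needs all of signage placement (finishes hour 27, plus 3-hour gap → hour 30); stage build (finishes hour 9); seating layout (finishes hour 16). That puts its earliest start at hour 30; it finishes at 30 + 3 = hour 33.
Final walkthrough needs all of sound check (finishes hour 33, plus 2-hour gap → hour 35); stage build (finishes hour 9, plus 3-hour gap → hour 12); the lighting rig (finishes hour 9). That puts its earliest start at hour 35; it finishes at 35 + 7 = hour 42.
Every task is finished by hour 42, which is no later than the deadline of 51, so the schedule is feasible.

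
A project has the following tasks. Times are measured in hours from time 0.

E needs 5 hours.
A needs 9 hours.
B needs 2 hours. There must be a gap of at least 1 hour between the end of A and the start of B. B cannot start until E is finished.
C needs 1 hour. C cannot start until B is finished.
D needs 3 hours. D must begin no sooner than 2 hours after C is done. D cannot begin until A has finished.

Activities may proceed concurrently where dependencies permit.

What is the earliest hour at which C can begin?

12

E has no prerequisites, so it starts at hour 0 and finishes at hour 5.
A has no prerequisites, so it starts at hour 0 and finishes at hour 9.
B needs all of A (finishes hour 9, plus 1-hour gap → hour 10); E (finishes hour 5). That puts its earliest start at hour 10; it finishes at 10 + 2 = hour 12.
C waits on B (finishes hour 12), so the earliest it can start is hour 12.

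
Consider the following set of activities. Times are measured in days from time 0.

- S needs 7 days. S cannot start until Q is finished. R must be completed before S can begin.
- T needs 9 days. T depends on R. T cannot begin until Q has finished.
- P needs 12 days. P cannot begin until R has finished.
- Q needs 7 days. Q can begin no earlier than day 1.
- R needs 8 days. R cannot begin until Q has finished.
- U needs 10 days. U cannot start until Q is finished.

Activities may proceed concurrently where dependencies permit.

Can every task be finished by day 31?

Yes

Q cannot begin until its own release at day 1. It runs from day 1 to 1 + 7 = day 8.
U waits on Q (finishes day 8), so it starts at day 8 and finishes at 8 + 10 = day 18.
R waits on Q (finishes day 8), so it starts at day 8 and finishes at 8 + 8 = day 16.
For T: R (finishes day 16); Q (finishes day 8). Taking the maximum gives a start of day 16, and it finishes at 16 + 9 = day 25.
S needs all of Q (finishes day 8); R (finishes day 16). That puts its earliest start at day 16; it finishes at 16 + 7 = day 23.
P cannot begin until R (finishes day 16). It runs from day 16 to 16 + 12 = day 28.
Every task is finished by day 28, which is no later than the deadline of 31, so the schedule is feasible.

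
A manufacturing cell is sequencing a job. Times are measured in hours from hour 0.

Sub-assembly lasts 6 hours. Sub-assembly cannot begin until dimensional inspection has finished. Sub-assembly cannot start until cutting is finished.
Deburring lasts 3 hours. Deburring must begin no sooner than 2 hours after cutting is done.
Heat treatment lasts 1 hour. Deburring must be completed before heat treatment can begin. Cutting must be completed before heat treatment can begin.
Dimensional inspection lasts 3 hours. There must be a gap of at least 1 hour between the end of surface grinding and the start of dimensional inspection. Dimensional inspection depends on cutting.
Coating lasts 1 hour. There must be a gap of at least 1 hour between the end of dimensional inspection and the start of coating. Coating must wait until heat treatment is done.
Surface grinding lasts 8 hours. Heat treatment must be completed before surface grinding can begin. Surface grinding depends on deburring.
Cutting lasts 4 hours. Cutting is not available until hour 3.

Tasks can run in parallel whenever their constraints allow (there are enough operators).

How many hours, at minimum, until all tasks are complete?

After its own release at hour 3, cutting can start at hour 3 and finishes at hour 7.
Deburring cannot begin until cutting (finishes hour 7, plus 2-hour gap → hour 9). It runs from hour 9 to 9 + 3 = hour 12.
Heat treatment has to wait for deburring (finishes hour 12); cutting (finishes hour 7). The latest of these is hour 12, so heat treatment runs hour 12 to 12 + 1 = hour 13.
Surface grinding cannot start until heat treatment (finishes hour 13); deburring (finishes hour 12). The controlling bound is hour 13, so surface grinding finishes at 13 + 8 = hour 21.
Dimensional inspection needs all of surface grinding (finishes hour 21, plus 1-hour gap → hour 22); cutting (finishes hour 7). That puts its earliest start at hour 22; it finishes at 22 + 3 = hour 25.
For sub-assembly: dimensional inspection (finishes hour 25); cutting (finishes hour 7). Taking the maximum gives a start of hour 25, and it finishes at 25 + 6 = hour 31.
Coating has to wait for dimensional inspection (finishes hour 25, plus 1-hour gap → hour 26); heat treatment (finishes hour 13). The latest of these is hour 26, so coating runs hour 26 to 26 + 1 = hour 27.
All tasks are finished once the last one completes. Finish times: Cutting at 7, Deburring at 12, Heat treatment at 13, Surface grinding at 21, Dimensional inspection at 25, Coating at 27, Sub-assembly at 31. The latest is hour 31.

31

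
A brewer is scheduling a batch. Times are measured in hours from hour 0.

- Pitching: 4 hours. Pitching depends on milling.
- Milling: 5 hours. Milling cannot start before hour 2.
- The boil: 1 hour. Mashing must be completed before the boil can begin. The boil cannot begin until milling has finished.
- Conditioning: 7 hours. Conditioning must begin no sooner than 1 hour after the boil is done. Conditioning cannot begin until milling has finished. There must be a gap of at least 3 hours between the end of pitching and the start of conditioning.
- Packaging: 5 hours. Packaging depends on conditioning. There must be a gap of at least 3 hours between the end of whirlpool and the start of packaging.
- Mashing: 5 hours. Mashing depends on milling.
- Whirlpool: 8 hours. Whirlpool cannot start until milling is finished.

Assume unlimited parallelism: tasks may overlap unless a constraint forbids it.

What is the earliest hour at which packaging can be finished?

26

Milling cannot begin until its own release at hour 2. It runs from hour 2 to 2 + 5 = hour 7.
After milling (finishes hour 7), pitching can start at hour 7 and finishes at hour 11.
Whirlpool cannot begin until milling (finishes hour 7). It runs from hour 7 to 7 + 8 = hour 15.
After milling (finishes hour 7), mashing can start at hour 7 and finishes at hour 12.
The boil cannot start until mashing (finishes hour 12); milling (finishes hour 7). The controlling bound is hour 12, so the boil finishes at 12 + 1 = hour 13.
Conditioning needs all of the boil (finishes hour 13, plus 1-hour gap → hour 14); milling (finishes hour 7); pitching (finishes hour 11, plus 3-hour gap → hour 14). That puts its earliest start at hour 14; it finishes at 14 + 7 = hour 21.
Packaging cannot start until conditioning (finishes hour 21); whirlpool (finishes hour 15, plus 3-hour gap → hour 18). The controlling bound is hour 21, so packaging finishes at 21 + 5 = hour 26.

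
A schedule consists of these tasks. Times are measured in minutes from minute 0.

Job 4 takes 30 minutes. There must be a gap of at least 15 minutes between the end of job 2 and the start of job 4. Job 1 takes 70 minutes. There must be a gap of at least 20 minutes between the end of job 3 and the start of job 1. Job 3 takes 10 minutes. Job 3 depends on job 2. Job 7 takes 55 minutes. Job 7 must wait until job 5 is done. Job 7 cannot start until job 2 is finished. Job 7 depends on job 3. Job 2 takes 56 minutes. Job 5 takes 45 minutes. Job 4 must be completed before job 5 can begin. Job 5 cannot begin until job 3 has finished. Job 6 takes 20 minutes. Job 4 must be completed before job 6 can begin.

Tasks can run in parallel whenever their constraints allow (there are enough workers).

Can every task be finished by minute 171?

Nothing blocks job 2, so it runs from minute 0 to minute 56.
Job 4 cannot begin until job 2 (finishes minute 56, plus 15-minute gap → minute 71). It runs from minute 71 to 71 + 30 = minute 101.
Job 6 cannot begin until job 4 (finishes minute 101). It runs from minute 101 to 101 + 20 = minute 121.
After job 2 (finishes minute 56), job 3 can start at minute 56 and finishes at minute 66.
Job 5 cannot start until job 4 (finishes minute 101); job 3 (finishes minute 66). The controlling bound is minute 101, so job 5 finishes at 101 + 45 = minute 146.
For job 7: job 5 (finishes minute 146); job 2 (finishes minute 56); job 3 (finishes minute 66). Taking the maximum gives a start of minute 146, and it finishes at 146 + 55 = minute 201.
After job 3 (finishes minute 66, plus 20-minute gap → minute 86), job 1 can start at minute 86 and finishes at minute 156.
The earliest everything can be done is minute 201, which is after the deadline of 171, so it is not possible.

No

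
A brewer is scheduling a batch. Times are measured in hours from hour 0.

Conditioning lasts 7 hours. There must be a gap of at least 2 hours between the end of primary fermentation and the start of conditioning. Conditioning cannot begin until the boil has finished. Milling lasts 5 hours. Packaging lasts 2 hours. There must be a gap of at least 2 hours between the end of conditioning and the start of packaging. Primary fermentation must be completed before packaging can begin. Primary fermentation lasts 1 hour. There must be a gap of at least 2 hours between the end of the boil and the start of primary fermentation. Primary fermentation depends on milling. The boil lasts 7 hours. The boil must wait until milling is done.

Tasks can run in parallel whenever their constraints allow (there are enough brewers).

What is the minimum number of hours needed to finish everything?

28

Milling can start immediately at hour 0; it finishes at hour 5.
The boil cannot begin until milling (finishes hour 5). It runs from hour 5 to 5 + 7 = hour 12.
Primary fermentation has to wait for the boil (finishes hour 12, plus 2-hour gap → hour 14); milling (finishes hour 5). The latest of these is hour 14, so primary fermentation runs hour 14 to 14 + 1 = hour 15.
Conditioning cannot start until primary fermentation (finishes hour 15, plus 2-hour gap → hour 17); the boil (finishes hour 12). The controlling bound is hour 17, so conditioning finishes at 17 + 7 = hour 24.
For packaging: conditioning (finishes hour 24, plus 2-hour gap → hour 26); primary fermentation (finishes hour 15). Taking the maximum gives a start of hour 26, and it finishes at 26 + 2 = hour 28.
All tasks are finished once the last one completes. Finish times: Milling at 5, The boil at 12, Primary fermentation at 15, Conditioning at 24, Packaging at 28. The latest is hour 28.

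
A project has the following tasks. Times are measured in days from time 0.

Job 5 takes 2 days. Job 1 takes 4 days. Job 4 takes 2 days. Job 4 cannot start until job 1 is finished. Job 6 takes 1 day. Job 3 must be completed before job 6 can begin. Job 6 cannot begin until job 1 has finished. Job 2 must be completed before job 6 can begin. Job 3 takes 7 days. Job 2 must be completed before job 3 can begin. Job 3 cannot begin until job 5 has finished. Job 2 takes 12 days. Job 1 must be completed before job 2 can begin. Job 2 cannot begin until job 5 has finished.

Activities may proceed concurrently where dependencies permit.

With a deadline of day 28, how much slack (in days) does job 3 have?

4

Nothing blocks job 5, so it runs from day 0 to day 2.
Job 1 can start immediately at day 0; it finishes at day 4.
For job 2: job 1 (finishes day 4); job 5 (finishes day 2). Taking the maximum gives a start of day 4, and it finishes at 4 + 12 = day 16.
Job 3 has to wait for job 2 (finishes day 16); job 5 (finishes day 2). The latest of these is day 16, so job 3 runs day 16 to 16 + 7 = day 23.

Working backward from the deadline:
Job 6 must finish by day 28; it takes 1 day, so it must start by 28 − 1 = day 27.
Job 3 feeds into job 6 (must start by day 27); so job 3 must finish by day 27 and therefore start by day 20.
So job 3 can start as early as day 16 and as late as day 20, giving 20 − 16 = 4 days of slack.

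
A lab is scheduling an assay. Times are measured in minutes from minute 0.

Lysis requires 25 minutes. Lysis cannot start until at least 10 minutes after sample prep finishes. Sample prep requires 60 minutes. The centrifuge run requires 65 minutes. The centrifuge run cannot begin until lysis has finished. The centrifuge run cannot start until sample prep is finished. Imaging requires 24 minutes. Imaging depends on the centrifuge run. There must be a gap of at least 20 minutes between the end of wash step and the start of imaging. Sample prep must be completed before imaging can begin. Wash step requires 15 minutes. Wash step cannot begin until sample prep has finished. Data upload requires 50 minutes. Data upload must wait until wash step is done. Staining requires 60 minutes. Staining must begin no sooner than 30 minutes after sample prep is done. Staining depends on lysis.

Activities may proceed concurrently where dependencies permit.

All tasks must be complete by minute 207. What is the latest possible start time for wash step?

Nothing follows imaging; the deadline of minute 207 is its only limit. It must start by 207 − 24 = minute 183.
Data upload must finish by minute 207; it takes 50 minutes, so it must start by 207 − 50 = minute 157.
Wash step has several dependents: imaging (must start by minute 183, minus 20-minute gap → minute 163); data upload (must start by minute 157). The earliest of those limits is minute 157, so wash step must start by 157 − 15 = minute 142.

142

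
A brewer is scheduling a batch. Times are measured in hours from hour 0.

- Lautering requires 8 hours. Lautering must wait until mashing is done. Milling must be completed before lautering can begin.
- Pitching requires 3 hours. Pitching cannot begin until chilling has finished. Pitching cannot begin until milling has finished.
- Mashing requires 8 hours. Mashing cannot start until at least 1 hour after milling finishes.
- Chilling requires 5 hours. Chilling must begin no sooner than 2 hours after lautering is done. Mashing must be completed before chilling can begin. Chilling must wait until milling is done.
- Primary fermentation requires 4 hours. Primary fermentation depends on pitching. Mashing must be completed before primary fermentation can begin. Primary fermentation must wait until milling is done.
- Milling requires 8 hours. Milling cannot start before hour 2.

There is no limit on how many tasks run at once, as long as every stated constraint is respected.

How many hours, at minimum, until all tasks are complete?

41

After its own release at hour 2, milling can start at hour 2 and finishes at hour 10.
Mashing cannot begin until milling (finishes hour 10, plus 1-hour gap → hour 11). It runs from hour 11 to 11 + 8 = hour 19.
Lautering cannot start until mashing (finishes hour 19); milling (finishes hour 10). The controlling bound is hour 19, so lautering finishes at 19 + 8 = hour 27.
Chilling cannot start until lautering (finishes hour 27, plus 2-hour gap → hour 29); mashing (finishes hour 19); milling (finishes hour 10). The controlling bound is hour 29, so chilling finishes at 29 + 5 = hour 34.
Pitching needs all of chilling (finishes hour 34); milling (finishes hour 10). That puts its earliest start at hour 34; it finishes at 34 + 3 = hour 37.
Primary fermentation cannot start until pitching (finishes hour 37); mashing (finishes hour 19); milling (finishes hour 10). The controlling bound is hour 37, so primary fermentation finishes at 37 + 4 = hour 41.
All tasks are finished once the last one completes. Finish times: Milling at 10, Mashing at 19, Lautering at 27, Chilling at 34, Pitching at 37, Primary fermentation at 41. The latest is hour 41.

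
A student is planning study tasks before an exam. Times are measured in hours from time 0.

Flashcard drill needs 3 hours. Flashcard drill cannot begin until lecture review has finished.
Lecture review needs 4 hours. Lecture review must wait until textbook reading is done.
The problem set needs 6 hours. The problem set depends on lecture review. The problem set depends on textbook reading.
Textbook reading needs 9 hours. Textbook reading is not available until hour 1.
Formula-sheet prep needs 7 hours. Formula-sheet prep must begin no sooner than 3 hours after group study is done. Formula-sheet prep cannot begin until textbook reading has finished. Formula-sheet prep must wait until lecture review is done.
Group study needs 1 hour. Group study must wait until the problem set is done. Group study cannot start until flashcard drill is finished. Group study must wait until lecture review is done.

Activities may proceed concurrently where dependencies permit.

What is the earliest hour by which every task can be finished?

After its own release at hour 1, textbook reading can start at hour 1 and finishes at hour 10.
After textbook reading (finishes hour 10), lecture review can start at hour 10 and finishes at hour 14.
After lecture review (finishes hour 14), flashcard drill can start at hour 14 and finishes at hour 17.
The problem set needs all of lecture review (finishes hour 14); textbook reading (finishes hour 10). That puts its earliest start at hour 14; it finishes at 14 + 6 = hour 20.
Group study cannot start until the problem set (finishes hour 20); flashcard drill (finishes hour 17); lecture review (finishes hour 14). The controlling bound is hour 20, so group study finishes at 20 + 1 = hour 21.
Formula-sheet prep needs all of group study (finishes hour 21, plus 3-hour gap → hour 24); textbook reading (finishes hour 10); lecture review (finishes hour 14). That puts its earliest start at hour 24; it finishes at 24 + 7 = hour 31.
All tasks are finished once the last one completes. Finish times: Textbook reading at 10, Lecture review at 14, The problem set at 20, Flashcard drill at 17, Group study at 21, Formula-sheet prep at 31. The latest is hour 31.

31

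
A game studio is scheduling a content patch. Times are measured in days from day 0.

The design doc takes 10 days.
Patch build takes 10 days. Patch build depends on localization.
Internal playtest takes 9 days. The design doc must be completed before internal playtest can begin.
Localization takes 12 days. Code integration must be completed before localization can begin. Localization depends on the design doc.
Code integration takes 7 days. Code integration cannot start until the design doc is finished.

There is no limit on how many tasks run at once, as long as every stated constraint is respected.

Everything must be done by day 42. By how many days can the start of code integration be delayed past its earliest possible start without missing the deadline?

3

The design doc has no prerequisites, so it starts at day 0 and finishes at day 10.
Code integration waits on the design doc (finishes day 10), so it starts at day 10 and finishes at 10 + 7 = day 17.

Working backward from the deadline:
Patch build must finish by day 42; it takes 10 days, so it must start by 42 − 10 = day 32.
Localization has to be done before patch build (must start by day 32). That means finishing by day 32, i.e. starting by 32 − 12 = day 20.
Since localization (must start by day 20) depends on it, code integration must finish by day 20. Backing off its 7-day duration gives a latest start of day 13.
So code integration can start as early as day 10 and as late as day 13, giving 13 − 10 = 3 days of slack.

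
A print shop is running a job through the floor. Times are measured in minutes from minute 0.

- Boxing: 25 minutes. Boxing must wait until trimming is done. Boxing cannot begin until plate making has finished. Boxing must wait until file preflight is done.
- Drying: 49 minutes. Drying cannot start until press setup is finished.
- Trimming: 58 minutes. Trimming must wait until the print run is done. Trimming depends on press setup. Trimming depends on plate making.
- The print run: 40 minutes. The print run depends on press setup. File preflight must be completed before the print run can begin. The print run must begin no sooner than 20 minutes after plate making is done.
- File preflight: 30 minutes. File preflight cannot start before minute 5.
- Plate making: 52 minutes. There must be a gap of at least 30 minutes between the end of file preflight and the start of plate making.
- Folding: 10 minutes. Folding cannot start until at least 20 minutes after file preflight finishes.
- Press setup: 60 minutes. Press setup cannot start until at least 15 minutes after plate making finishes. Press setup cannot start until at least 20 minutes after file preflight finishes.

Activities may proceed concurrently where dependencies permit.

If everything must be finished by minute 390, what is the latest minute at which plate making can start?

Boxing must finish by minute 390; it takes 25 minutes, so it must start by 390 − 25 = minute 365.
Trimming feeds into boxing (must start by minute 365); so trimming must finish by minute 365 and therefore start by minute 307.
The print run must finish before trimming (must start by minute 307). With a 40-minute duration, the print run must start by 307 − 40 = minute 267.
To finish by minute 390, drying (duration 49) must start no later than minute 341.
For press setup: the print run (must start by minute 267); drying (must start by minute 341); trimming (must start by minute 307). The most restrictive is minute 267; with a 60-minute duration, press setup must start by minute 207.
For plate making: press setup (must start by minute 207, minus 15-minute gap → minute 192); the print run (must start by minute 267, minus 20-minute gap → minute 247); trimming (must start by minute 307); boxing (must start by minute 365). The most restrictive is minute 192; with a 52-minute duration, plate making must start by minute 140.

140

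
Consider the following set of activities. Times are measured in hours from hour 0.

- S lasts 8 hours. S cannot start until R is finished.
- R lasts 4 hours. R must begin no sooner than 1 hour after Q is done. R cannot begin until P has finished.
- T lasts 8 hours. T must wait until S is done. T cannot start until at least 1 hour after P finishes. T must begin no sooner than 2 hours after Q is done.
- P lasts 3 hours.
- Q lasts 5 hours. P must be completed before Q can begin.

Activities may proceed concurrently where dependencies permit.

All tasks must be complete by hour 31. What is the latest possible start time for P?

Nothing follows T; the deadline of hour 31 is its only limit. It must start by 31 − 8 = hour 23.
S must finish before T (must start by hour 23). With an 8-hour duration, S must start by 23 − 8 = hour 15.
R has to be done before S (must start by hour 15). That means finishing by hour 15, i.e. starting by 15 − 4 = hour 11.
Q feeds R (must start by hour 11, minus 1-hour gap → hour 10); T (must start by hour 23, minus 2-hour gap → hour 21). Taking the minimum, Q must finish by hour 10 and start by 10 − 5 = hour 5.
P feeds Q (must start by hour 5); R (must start by hour 11); T (must start by hour 23, minus 1-hour gap → hour 22). Taking the minimum, P must finish by hour 5 and start by 5 − 3 = hour 2.

2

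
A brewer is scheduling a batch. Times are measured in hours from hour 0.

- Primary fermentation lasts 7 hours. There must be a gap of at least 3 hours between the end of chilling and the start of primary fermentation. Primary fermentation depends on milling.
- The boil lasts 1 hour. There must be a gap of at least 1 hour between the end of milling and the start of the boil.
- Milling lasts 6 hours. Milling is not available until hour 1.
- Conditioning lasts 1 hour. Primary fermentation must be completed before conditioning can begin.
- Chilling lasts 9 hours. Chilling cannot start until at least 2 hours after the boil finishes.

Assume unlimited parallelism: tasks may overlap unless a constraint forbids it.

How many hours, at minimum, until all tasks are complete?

31

After its own release at hour 1, milling can start at hour 1 and finishes at hour 7.
The boil waits on milling (finishes hour 7, plus 1-hour gap → hour 8), so it starts at hour 8 and finishes at 8 + 1 = hour 9.
After the boil (finishes hour 9, plus 2-hour gap → hour 11), chilling can start at hour 11 and finishes at hour 20.
Primary fermentation has to wait for chilling (finishes hour 20, plus 3-hour gap → hour 23); milling (finishes hour 7). The latest of these is hour 23, so primary fermentation runs hour 23 to 23 + 7 = hour 30.
Conditioning waits on primary fermentation (finishes hour 30), so it starts at hour 30 and finishes at 30 + 1 = hour 31.
All tasks are finished once the last one completes. Finish times: Milling at 7, The boil at 9, Chilling at 20, Primary fermentation at 30, Conditioning at 31. The latest is hour 31.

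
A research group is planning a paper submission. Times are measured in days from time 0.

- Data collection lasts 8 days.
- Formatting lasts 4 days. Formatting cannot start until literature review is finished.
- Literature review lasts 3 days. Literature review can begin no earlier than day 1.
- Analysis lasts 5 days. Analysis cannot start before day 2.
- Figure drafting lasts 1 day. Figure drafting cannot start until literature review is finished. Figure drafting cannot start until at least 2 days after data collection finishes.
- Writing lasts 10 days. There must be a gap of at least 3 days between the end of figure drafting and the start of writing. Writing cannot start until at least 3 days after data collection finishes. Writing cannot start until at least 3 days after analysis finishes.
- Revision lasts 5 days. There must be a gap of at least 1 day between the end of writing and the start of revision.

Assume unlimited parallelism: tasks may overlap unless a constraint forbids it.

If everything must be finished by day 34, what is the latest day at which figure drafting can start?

Nothing follows revision; the deadline of day 34 is its only limit. It must start by 34 − 5 = day 29.
Writing feeds into revision (must start by day 29, minus 1-day gap → day 28); so writing must finish by day 28 and therefore start by day 18.
Figure drafting must finish before writing (must start by day 18, minus 3-day gap → day 15). With a 1-day duration, figure drafting must start by 15 − 1 = day 14.

14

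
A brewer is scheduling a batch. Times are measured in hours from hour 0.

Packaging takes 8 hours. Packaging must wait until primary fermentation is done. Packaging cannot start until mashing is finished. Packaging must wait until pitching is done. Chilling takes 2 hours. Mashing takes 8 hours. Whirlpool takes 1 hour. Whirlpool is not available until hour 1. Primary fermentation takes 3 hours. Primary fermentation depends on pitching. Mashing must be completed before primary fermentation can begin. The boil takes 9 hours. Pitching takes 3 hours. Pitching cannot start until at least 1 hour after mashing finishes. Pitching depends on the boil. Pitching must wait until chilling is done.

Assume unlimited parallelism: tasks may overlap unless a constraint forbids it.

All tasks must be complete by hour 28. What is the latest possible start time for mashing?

Packaging has no dependents, so it just needs to finish by hour 28. Starting by 28 − 8 = hour 20 achieves that.
Primary fermentation has to be done before packaging (must start by hour 20). That means finishing by hour 20, i.e. starting by 20 − 3 = hour 17.
Pitching must finish in time for primary fermentation (must start by hour 17); packaging (must start by hour 20). The tightest is hour 17, so pitching must start by 17 − 3 = hour 14.
For mashing: pitching (must start by hour 14, minus 1-hour gap → hour 13); primary fermentation (must start by hour 17); packaging (must start by hour 20). The most restrictive is hour 13; with an 8-hour duration, mashing must start by hour 5.

5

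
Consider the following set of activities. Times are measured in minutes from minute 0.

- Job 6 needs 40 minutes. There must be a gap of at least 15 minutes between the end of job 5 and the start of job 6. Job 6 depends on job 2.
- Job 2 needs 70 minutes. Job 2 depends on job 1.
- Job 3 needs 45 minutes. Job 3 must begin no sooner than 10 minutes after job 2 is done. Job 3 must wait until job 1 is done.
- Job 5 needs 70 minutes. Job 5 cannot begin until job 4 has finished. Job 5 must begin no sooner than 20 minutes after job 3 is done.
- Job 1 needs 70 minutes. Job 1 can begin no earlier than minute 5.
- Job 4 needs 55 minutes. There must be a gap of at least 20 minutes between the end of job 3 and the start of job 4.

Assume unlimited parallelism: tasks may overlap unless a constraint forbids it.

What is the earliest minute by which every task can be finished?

Job 1 cannot begin until its own release at minute 5. It runs from minute 5 to 5 + 70 = minute 75.
Job 2 waits on job 1 (finishes minute 75), so it starts at minute 75 and finishes at 75 + 70 = minute 145.
Job 3 has to wait for job 2 (finishes minute 145, plus 10-minute gap → minute 155); job 1 (finishes minute 75). The latest of these is minute 155, so job 3 runs minute 155 to 155 + 45 = minute 200.
After job 3 (finishes minute 200, plus 20-minute gap → minute 220), job 4 can start at minute 220 and finishes at minute 275.
Job 5 has to wait for job 4 (finishes minute 275); job 3 (finishes minute 200, plus 20-minute gap → minute 220). The latest of these is minute 275, so job 5 runs minute 275 to 275 + 70 = minute 345.
Job 6 cannot start until job 5 (finishes minute 345, plus 15-minute gap → minute 360); job 2 (finishes minute 145). The controlling bound is minute 360, so job 6 finishes at 360 + 40 = minute 400.
All tasks are finished once the last one completes. Finish times: Job 1 at 75, Job 2 at 145, Job 3 at 200, Job 4 at 275, Job 5 at 345, Job 6 at 400. The latest is minute 400.

400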